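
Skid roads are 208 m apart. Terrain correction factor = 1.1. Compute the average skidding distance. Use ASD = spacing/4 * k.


Formula: ASD = (spacing / 4) * correction
Uncorrected distance = spacing / 4 = 208 / 4 = 52 m
ASD = 52 * 1.1 = 57 m

57


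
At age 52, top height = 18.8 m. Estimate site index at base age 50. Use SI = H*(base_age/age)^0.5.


Formula: SI = H_dom * (base_age / age)^0.5
Age ratio = 50 / 52 = 0.96154
sqrt(age_ratio) = 0.98058
SI = 18.8 * 0.98058 = 18.4 m

18.4


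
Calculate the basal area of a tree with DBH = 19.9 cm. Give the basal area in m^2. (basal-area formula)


Formula: BA = pi * (DBH/2)^2 / 10000  (cm^2 to m^2)
Radius = DBH/2 = 19.9/2 = 9.95 cm
BA = pi * 9.95^2 / 10000
   = 311.0255 cm^2 / 10000
   = 0.0311 m^2

0.0311


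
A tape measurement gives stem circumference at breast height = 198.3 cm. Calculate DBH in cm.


Formula: DBH = C / pi
DBH = 198.3 / pi
pi = 3.14159...
DBH = 63.1 cm

63.1


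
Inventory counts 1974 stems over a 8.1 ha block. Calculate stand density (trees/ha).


Formula: Stand Density = N_trees / Area_ha
Density = 1974 trees / 8.1 ha
Density = 244 trees/ha

244


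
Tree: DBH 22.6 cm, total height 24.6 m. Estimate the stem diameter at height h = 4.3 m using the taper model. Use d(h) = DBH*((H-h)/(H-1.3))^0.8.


Taper: d(h) = DBH * ((H - h) / (H - 1.3))^0.8
Numerator = H - h = 24.6 - 4.3 = 20.3 m
Denominator = H - 1.3 = 24.6 - 1.3 = 23.3 m
Ratio = 20.3 / 23.3 = 0.87124
d = 22.6 * 0.87124^0.8 = 20.2 cm

20.2


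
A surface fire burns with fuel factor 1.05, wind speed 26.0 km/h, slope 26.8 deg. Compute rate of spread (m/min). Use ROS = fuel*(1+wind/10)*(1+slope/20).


Formula: ROS = fuel * (1 + wind/10) * (1 + slope/20)
Wind factor = 1 + 26.0/10 = 3.6
Slope factor = 1 + 26.8/20 = 2.34
ROS = 1.05 * 3.6 * 2.34 = 8.85 m/min

8.85


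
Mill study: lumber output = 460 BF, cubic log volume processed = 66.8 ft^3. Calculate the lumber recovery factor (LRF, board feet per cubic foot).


Formula: LRF = Lumber Output (BF) / Log Input (ft^3)
LRF = 460 BF / 66.8 ft^3
LRF = 6.89 BF/ft^3

6.89


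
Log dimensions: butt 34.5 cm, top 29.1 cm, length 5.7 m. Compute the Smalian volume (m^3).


Smalian: V = (A1 + A2)/2 * L,  A = pi*(D/200)^2
A1 = pi*(34.5/200)^2 = 0.093482 m^2
A2 = pi*(29.1/200)^2 = 0.066508 m^2
V = (0.093482+0.066508)/2*5.7 = 0.456 m^3

0.456


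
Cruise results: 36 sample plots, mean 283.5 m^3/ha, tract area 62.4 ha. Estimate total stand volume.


Formula: Total Volume = Mean Volume per ha * Total Area
Total Volume = 283.5 m^3/ha * 62.4 ha
Total Volume = 17690 m^3

17690


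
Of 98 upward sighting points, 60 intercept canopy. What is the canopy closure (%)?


Formula: Canopy closure = covered points / total points * 100
Closure = 60 / 98 * 100
Closure = 0.6122 * 100 = 61.2%

61.2


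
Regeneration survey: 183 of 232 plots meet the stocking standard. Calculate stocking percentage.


Formula: Stocking % = stocked plots / total plots * 100
Stocking = 183 / 232 * 100
Stocking = 0.7888 * 100 = 78.9%

78.9


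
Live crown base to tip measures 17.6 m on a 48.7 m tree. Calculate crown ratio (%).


Formula: Crown Ratio = (Crown Length / Total Height) * 100
CR = (17.6 m / 48.7 m) * 100
CR = 0.3614 * 100 = 36.1%

36.1


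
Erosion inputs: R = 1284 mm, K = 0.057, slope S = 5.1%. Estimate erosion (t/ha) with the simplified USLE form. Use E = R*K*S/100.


Formula: E = R * K * S / 100  (simplified USLE)
R * K = 1284 * 0.057 = 73.188
E = 73.188 * 5.1 / 100 = 3.73 t/ha

3.73


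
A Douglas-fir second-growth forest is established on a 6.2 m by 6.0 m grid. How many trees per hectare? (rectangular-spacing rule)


Formula: TPH = 10000 m^2/ha / (spacing_x * spacing_y)
Area per tree = 6.2 m * 6.0 m = 37.2 m^2
TPH = 10000 / 37.2 = 269 trees/ha

269


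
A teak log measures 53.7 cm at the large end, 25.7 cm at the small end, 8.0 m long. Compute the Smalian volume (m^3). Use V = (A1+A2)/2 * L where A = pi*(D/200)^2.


Smalian: V = (A1 + A2)/2 * L,  A = pi*(D/200)^2
A1 = pi*(53.7/200)^2 = 0.226484 m^2
A2 = pi*(25.7/200)^2 = 0.051875 m^2
V = (0.226484+0.051875)/2*8.0 = 1.1134 m^3

1.1134


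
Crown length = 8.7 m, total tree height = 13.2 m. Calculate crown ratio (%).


Formula: Crown Ratio = (Crown Length / Total Height) * 100
CR = (8.7 m / 13.2 m) * 100
CR = 0.6591 * 100 = 65.9%

65.9


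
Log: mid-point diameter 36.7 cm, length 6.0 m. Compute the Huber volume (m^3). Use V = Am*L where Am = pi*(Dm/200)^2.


Huber: V = Am * L,  Am = pi*(Dm/200)^2
Am = pi*(36.7/200)^2 = 0.105784 m^2
V = 0.105784*6.0 = 0.6347 m^3

0.6347


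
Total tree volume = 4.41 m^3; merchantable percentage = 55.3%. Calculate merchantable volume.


Formula: MV = V_total * (merchantable_pct / 100)
Merchantable fraction = 55.3% / 100 = 0.553
MV = 4.41 m^3 * 0.553 = 2.439 m^3

2.439


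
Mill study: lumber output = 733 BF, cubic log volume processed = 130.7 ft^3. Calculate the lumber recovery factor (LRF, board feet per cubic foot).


Formula: LRF = Lumber Output (BF) / Log Input (ft^3)
LRF = 733 BF / 130.7 ft^3
LRF = 5.61 BF/ft^3

5.61


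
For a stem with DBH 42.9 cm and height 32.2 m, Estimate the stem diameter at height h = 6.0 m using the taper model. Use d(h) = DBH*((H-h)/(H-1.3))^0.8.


Taper: d(h) = DBH * ((H - h) / (H - 1.3))^0.8
Numerator = H - h = 32.2 - 6.0 = 26.2 m
Denominator = H - 1.3 = 32.2 - 1.3 = 30.9 m
Ratio = 26.2 / 30.9 = 0.8479
d = 42.9 * 0.8479^0.8 = 37.6 cm

37.6


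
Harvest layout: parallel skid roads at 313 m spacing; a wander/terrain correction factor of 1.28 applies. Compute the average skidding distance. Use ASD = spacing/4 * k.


Formula: ASD = (spacing / 4) * correction
Uncorrected distance = spacing / 4 = 313 / 4 = 78.25 m
ASD = 78.25 * 1.28 = 100 m

100


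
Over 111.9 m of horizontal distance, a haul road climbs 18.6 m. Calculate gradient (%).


Formula: Gradient = rise / run * 100
Gradient = 18.6 / 111.9 * 100 = 16.6%

16.6


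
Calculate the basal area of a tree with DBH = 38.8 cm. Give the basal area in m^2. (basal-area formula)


Formula: BA = pi * (DBH/2)^2 / 10000  (cm^2 to m^2)
Radius = DBH/2 = 38.8/2 = 19.4 cm
BA = pi * 19.4^2 / 10000
   = 1182.3698 cm^2 / 10000
   = 0.1182 m^2

0.1182


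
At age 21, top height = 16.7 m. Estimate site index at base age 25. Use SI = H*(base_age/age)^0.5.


Formula: SI = H_dom * (base_age / age)^0.5
Age ratio = 25 / 21 = 1.19048
sqrt(age_ratio) = 1.09109
SI = 16.7 * 1.09109 = 18.2 m

18.2


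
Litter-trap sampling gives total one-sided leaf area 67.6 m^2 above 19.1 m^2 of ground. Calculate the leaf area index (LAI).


Formula: LAI = total leaf area / ground area  (dimensionless)
LAI = 67.6 m^2 / 19.1 m^2
LAI = 3.54

3.54


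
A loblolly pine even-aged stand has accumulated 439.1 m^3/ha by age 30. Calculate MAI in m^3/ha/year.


Formula: MAI = Total Volume / Stand Age
MAI = 439.1 m^3/ha / 30 years
MAI = 14.64 m^3/ha/year

14.64


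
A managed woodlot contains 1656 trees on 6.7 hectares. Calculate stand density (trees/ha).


Formula: Stand Density = N_trees / Area_ha
Density = 1656 trees / 6.7 ha
Density = 247 trees/ha

247


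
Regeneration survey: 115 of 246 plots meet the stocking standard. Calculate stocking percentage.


Formula: Stocking % = stocked plots / total plots * 100
Stocking = 115 / 246 * 100
Stocking = 0.4675 * 100 = 46.7%

46.7


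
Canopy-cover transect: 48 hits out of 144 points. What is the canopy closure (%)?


Formula: Canopy closure = covered points / total points * 100
Closure = 48 / 144 * 100
Closure = 0.3333 * 100 = 33.3%

33.3


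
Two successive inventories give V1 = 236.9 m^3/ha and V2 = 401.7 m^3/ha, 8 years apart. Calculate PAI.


Formula: PAI = (V_T2 - V_T1) / (T2 - T1)
Volume increment = 401.7 - 236.9 = 164.8 m^3/ha
PAI = 164.8 / 8 = 20.6 m^3/ha/year

20.6


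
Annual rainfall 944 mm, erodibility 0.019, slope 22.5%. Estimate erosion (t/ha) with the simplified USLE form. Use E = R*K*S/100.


Formula: E = R * K * S / 100  (simplified USLE)
R * K = 944 * 0.019 = 17.936
E = 17.936 * 22.5 / 100 = 4.04 t/ha

4.04


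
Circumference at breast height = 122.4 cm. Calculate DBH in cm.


Formula: DBH = C / pi
DBH = 122.4 / pi
pi = 3.14159...
DBH = 39.0 cm

39.0


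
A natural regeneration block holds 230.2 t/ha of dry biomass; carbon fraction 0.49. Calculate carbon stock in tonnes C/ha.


Formula: Carbon Stock = Biomass * Carbon Fraction
C = 230.2 t/ha * 0.49
C = 112.8 t C/ha

112.8


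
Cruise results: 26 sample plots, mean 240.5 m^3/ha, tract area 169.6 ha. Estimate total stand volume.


Formula: Total Volume = Mean Volume per ha * Total Area
Total Volume = 240.5 m^3/ha * 169.6 ha
Total Volume = 40789 m^3

40789


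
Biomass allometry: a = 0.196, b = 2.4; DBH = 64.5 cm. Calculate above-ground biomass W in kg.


Formula: W = a * DBH^b  (allometric power law)
DBH^b = 64.5^2.4 = 22026.3895
W = 0.196 * 22026.3895 = 4317.2 kg

4317.2


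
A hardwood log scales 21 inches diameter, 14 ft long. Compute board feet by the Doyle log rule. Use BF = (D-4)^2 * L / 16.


Doyle: BF = (D - 4)^2 * L / 16
Adjusted diameter = 21 - 4 = 17 in
(D-4)^2 = 17^2 = 289
BF = 289 * 14 / 16 = 253 BF

253


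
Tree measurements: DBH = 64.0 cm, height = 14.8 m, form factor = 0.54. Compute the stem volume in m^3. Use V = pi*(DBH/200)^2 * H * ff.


Formula: V = pi * (DBH/200)^2 * H * ff
Radius = DBH/200 = 64.0/200 = 0.32 m
Radius^2 = 0.32^2 = 0.1024 m^2
V = pi * 0.1024 * 14.8 * 0.54
V = 2.571 m^3

2.571


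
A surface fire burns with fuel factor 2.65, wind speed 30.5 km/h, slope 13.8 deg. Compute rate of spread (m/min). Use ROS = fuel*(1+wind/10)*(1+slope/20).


Formula: ROS = fuel * (1 + wind/10) * (1 + slope/20)
Wind factor = 1 + 30.5/10 = 4.05
Slope factor = 1 + 13.8/20 = 1.69
ROS = 2.65 * 4.05 * 1.69 = 18.14 m/min

18.14


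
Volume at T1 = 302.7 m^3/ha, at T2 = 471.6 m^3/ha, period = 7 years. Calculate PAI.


Formula: PAI = (V_T2 - V_T1) / (T2 - T1)
Volume increment = 471.6 - 302.7 = 168.9 m^3/ha
PAI = 168.9 / 7 = 24.13 m^3/ha/year

24.13


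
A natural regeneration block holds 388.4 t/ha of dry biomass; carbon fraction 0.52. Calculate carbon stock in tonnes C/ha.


Formula: Carbon Stock = Biomass * Carbon Fraction
C = 388.4 t/ha * 0.52
C = 202.0 t C/ha

202.0


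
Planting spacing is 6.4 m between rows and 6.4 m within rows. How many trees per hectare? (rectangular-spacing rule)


Formula: TPH = 10000 m^2/ha / (spacing_x * spacing_y)
Area per tree = 6.4 m * 6.4 m = 40.96 m^2
TPH = 10000 / 40.96 = 244 trees/ha

244


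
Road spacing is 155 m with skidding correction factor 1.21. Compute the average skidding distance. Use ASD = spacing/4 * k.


Formula: ASD = (spacing / 4) * correction
Uncorrected distance = spacing / 4 = 155 / 4 = 38.75 m
ASD = 38.75 * 1.21 = 47 m

47


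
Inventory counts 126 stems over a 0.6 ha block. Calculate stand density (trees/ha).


Formula: Stand Density = N_trees / Area_ha
Density = 126 trees / 0.6 ha
Density = 210 trees/ha

210


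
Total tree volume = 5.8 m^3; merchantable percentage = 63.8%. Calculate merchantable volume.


Formula: MV = V_total * (merchantable_pct / 100)
Merchantable fraction = 63.8% / 100 = 0.638
MV = 5.8 m^3 * 0.638 = 3.7 m^3

3.7


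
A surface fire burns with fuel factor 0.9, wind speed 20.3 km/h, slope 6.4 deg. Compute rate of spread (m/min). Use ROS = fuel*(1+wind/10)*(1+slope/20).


Formula: ROS = fuel * (1 + wind/10) * (1 + slope/20)
Wind factor = 1 + 20.3/10 = 3.03
Slope factor = 1 + 6.4/20 = 1.32
ROS = 0.9 * 3.03 * 1.32 = 3.6 m/min

3.6


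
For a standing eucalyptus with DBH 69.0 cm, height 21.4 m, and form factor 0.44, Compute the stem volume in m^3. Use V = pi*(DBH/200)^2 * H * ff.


Formula: V = pi * (DBH/200)^2 * H * ff
Radius = DBH/200 = 69.0/200 = 0.345 m
Radius^2 = 0.345^2 = 0.119025 m^2
V = pi * 0.119025 * 21.4 * 0.44
V = 3.521 m^3

3.521


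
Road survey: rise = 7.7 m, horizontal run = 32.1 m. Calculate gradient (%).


Formula: Gradient = rise / run * 100
Gradient = 7.7 / 32.1 * 100 = 24.0%

24.0


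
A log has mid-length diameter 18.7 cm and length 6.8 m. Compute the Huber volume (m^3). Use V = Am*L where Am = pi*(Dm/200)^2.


Huber: V = Am * L,  Am = pi*(Dm/200)^2
Am = pi*(18.7/200)^2 = 0.027465 m^2
V = 0.027465*6.8 = 0.1868 m^3

0.1868


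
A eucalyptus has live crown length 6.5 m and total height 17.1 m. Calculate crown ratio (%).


Formula: Crown Ratio = (Crown Length / Total Height) * 100
CR = (6.5 m / 17.1 m) * 100
CR = 0.3801 * 100 = 38.0%

38.0


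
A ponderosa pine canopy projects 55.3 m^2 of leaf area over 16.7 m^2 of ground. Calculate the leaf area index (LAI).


Formula: LAI = total leaf area / ground area  (dimensionless)
LAI = 55.3 m^2 / 16.7 m^2
LAI = 3.31

3.31


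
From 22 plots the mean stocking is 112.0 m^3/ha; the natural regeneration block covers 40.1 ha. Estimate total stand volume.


Formula: Total Volume = Mean Volume per ha * Total Area
Total Volume = 112.0 m^3/ha * 40.1 ha
Total Volume = 4491 m^3

4491


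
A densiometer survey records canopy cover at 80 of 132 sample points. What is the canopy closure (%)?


Formula: Canopy closure = covered points / total points * 100
Closure = 80 / 132 * 100
Closure = 0.6061 * 100 = 60.6%

60.6


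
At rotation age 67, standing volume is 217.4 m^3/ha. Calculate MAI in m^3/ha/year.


Formula: MAI = Total Volume / Stand Age
MAI = 217.4 m^3/ha / 67 years
MAI = 3.24 m^3/ha/year

3.24


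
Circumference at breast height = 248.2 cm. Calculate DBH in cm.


Formula: DBH = C / pi
DBH = 248.2 / pi
pi = 3.14159...
DBH = 79.0 cm

79.0


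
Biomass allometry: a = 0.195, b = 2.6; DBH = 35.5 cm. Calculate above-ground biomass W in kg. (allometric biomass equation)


Formula: W = a * DBH^b  (allometric power law)
DBH^b = 35.5^2.6 = 10729.8517
W = 0.195 * 10729.8517 = 2092.3 kg

2092.3


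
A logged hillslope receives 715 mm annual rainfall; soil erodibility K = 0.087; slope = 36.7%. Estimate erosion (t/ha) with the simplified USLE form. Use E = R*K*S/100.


Formula: E = R * K * S / 100  (simplified USLE)
R * K = 715 * 0.087 = 62.205
E = 62.205 * 36.7 / 100 = 22.83 t/ha

22.83


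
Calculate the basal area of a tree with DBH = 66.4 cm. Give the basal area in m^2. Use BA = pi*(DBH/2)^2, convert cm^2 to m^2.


Formula: BA = pi * (DBH/2)^2 / 10000  (cm^2 to m^2)
Radius = DBH/2 = 66.4/2 = 33.2 cm
BA = pi * 33.2^2 / 10000
   = 3462.7891 cm^2 / 10000
   = 0.3463 m^2

0.3463


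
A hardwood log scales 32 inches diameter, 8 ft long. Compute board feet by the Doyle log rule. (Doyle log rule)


Doyle: BF = (D - 4)^2 * L / 16
Adjusted diameter = 32 - 4 = 28 in
(D-4)^2 = 28^2 = 784
BF = 784 * 8 / 16 = 392 BF

392


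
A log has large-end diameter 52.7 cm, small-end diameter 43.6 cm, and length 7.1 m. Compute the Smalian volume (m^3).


Smalian: V = (A1 + A2)/2 * L,  A = pi*(D/200)^2
A1 = pi*(52.7/200)^2 = 0.218128 m^2
A2 = pi*(43.6/200)^2 = 0.149301 m^2
V = (0.218128+0.149301)/2*7.1 = 1.3044 m^3

1.3044


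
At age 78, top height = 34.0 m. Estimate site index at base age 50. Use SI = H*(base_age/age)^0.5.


Formula: SI = H_dom * (base_age / age)^0.5
Age ratio = 50 / 78 = 0.64103
sqrt(age_ratio) = 0.80064
SI = 34.0 * 0.80064 = 27.2 m

27.2


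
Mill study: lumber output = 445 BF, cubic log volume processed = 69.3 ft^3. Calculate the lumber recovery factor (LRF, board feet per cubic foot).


Formula: LRF = Lumber Output (BF) / Log Input (ft^3)
LRF = 445 BF / 69.3 ft^3
LRF = 6.42 BF/ft^3

6.42


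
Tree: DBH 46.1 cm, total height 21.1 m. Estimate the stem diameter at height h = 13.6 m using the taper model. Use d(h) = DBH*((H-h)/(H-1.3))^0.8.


Taper: d(h) = DBH * ((H - h) / (H - 1.3))^0.8
Numerator = H - h = 21.1 - 13.6 = 7.5 m
Denominator = H - 1.3 = 21.1 - 1.3 = 19.8 m
Ratio = 7.5 / 19.8 = 0.37879
d = 46.1 * 0.37879^0.8 = 21.2 cm

21.2


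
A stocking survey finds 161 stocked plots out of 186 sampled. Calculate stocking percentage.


Formula: Stocking % = stocked plots / total plots * 100
Stocking = 161 / 186 * 100
Stocking = 0.8656 * 100 = 86.6%

86.6


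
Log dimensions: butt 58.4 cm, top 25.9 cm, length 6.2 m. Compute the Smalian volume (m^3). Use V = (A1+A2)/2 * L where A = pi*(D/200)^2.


Smalian: V = (A1 + A2)/2 * L,  A = pi*(D/200)^2
A1 = pi*(58.4/200)^2 = 0.267865 m^2
A2 = pi*(25.9/200)^2 = 0.052685 m^2
V = (0.267865+0.052685)/2*6.2 = 0.9937 m^3

0.9937


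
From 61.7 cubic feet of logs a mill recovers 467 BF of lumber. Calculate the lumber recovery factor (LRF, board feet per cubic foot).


Formula: LRF = Lumber Output (BF) / Log Input (ft^3)
LRF = 467 BF / 61.7 ft^3
LRF = 7.57 BF/ft^3

7.57


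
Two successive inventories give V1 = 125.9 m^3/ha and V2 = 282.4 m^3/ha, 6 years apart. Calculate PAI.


Formula: PAI = (V_T2 - V_T1) / (T2 - T1)
Volume increment = 282.4 - 125.9 = 156.5 m^3/ha
PAI = 156.5 / 6 = 26.08 m^3/ha/year

26.08


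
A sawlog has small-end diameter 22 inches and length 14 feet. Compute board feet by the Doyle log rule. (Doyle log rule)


Doyle: BF = (D - 4)^2 * L / 16
Adjusted diameter = 22 - 4 = 18 in
(D-4)^2 = 18^2 = 324
BF = 324 * 14 / 16 = 284 BF

284


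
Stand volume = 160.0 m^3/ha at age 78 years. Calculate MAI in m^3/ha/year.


Formula: MAI = Total Volume / Stand Age
MAI = 160.0 m^3/ha / 78 years
MAI = 2.05 m^3/ha/year

2.05


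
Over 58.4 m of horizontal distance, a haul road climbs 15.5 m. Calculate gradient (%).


Formula: Gradient = rise / run * 100
Gradient = 15.5 / 58.4 * 100 = 26.5%

26.5


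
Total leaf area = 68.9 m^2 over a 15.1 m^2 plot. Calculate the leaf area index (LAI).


Formula: LAI = total leaf area / ground area  (dimensionless)
LAI = 68.9 m^2 / 15.1 m^2
LAI = 4.56

4.56


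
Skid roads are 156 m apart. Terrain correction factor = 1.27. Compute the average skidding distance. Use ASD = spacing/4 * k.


Formula: ASD = (spacing / 4) * correction
Uncorrected distance = spacing / 4 = 156 / 4 = 39 m
ASD = 39 * 1.27 = 50 m

50


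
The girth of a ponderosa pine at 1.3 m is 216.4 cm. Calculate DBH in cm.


Formula: DBH = C / pi
DBH = 216.4 / pi
pi = 3.14159...
DBH = 68.9 cm

68.9


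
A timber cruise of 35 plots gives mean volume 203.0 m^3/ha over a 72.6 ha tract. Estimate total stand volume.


Formula: Total Volume = Mean Volume per ha * Total Area
Total Volume = 203.0 m^3/ha * 72.6 ha
Total Volume = 14738 m^3

14738


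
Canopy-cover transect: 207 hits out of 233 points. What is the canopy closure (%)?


Formula: Canopy closure = covered points / total points * 100
Closure = 207 / 233 * 100
Closure = 0.8884 * 100 = 88.8%

88.8


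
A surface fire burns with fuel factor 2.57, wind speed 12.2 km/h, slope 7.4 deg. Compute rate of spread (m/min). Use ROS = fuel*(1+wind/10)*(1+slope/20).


Formula: ROS = fuel * (1 + wind/10) * (1 + slope/20)
Wind factor = 1 + 12.2/10 = 2.22
Slope factor = 1 + 7.4/20 = 1.37
ROS = 2.57 * 2.22 * 1.37 = 7.82 m/min

7.82


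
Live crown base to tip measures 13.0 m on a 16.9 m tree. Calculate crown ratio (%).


Formula: Crown Ratio = (Crown Length / Total Height) * 100
CR = (13.0 m / 16.9 m) * 100
CR = 0.7692 * 100 = 76.9%

76.9


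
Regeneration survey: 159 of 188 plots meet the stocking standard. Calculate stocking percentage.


Formula: Stocking % = stocked plots / total plots * 100
Stocking = 159 / 188 * 100
Stocking = 0.8457 * 100 = 84.6%

84.6


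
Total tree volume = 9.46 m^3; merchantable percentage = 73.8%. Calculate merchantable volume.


Formula: MV = V_total * (merchantable_pct / 100)
Merchantable fraction = 73.8% / 100 = 0.738
MV = 9.46 m^3 * 0.738 = 6.981 m^3

6.981


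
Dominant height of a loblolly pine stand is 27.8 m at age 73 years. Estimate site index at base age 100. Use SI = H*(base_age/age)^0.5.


Formula: SI = H_dom * (base_age / age)^0.5
Age ratio = 100 / 73 = 1.36986
sqrt(age_ratio) = 1.17041
SI = 27.8 * 1.17041 = 32.5 m

32.5


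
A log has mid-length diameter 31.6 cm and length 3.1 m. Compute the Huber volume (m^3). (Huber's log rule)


Huber: V = Am * L,  Am = pi*(Dm/200)^2
Am = pi*(31.6/200)^2 = 0.078427 m^2
V = 0.078427*3.1 = 0.2431 m^3

0.2431


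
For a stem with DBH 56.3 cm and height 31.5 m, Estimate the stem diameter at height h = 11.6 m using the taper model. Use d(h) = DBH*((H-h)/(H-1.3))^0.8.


Taper: d(h) = DBH * ((H - h) / (H - 1.3))^0.8
Numerator = H - h = 31.5 - 11.6 = 19.9 m
Denominator = H - 1.3 = 31.5 - 1.3 = 30.2 m
Ratio = 19.9 / 30.2 = 0.65894
d = 56.3 * 0.65894^0.8 = 40.3 cm

40.3


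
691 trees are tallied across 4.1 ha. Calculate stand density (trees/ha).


Formula: Stand Density = N_trees / Area_ha
Density = 691 trees / 4.1 ha
Density = 169 trees/ha

169


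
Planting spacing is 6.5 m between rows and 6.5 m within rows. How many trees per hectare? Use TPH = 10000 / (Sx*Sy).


Formula: TPH = 10000 m^2/ha / (spacing_x * spacing_y)
Area per tree = 6.5 m * 6.5 m = 42.25 m^2
TPH = 10000 / 42.25 = 237 trees/ha

237


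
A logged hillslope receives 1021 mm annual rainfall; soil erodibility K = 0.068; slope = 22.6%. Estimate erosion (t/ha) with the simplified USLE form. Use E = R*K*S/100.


Formula: E = R * K * S / 100  (simplified USLE)
R * K = 1021 * 0.068 = 69.428
E = 69.428 * 22.6 / 100 = 15.69 t/ha

15.69


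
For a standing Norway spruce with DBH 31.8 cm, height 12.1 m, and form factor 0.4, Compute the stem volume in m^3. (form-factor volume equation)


Formula: V = pi * (DBH/200)^2 * H * ff
Radius = DBH/200 = 31.8/200 = 0.159 m
Radius^2 = 0.159^2 = 0.025281 m^2
V = pi * 0.025281 * 12.1 * 0.4
V = 0.384 m^3

0.384


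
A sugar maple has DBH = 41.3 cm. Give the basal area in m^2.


Formula: BA = pi * (DBH/2)^2 / 10000  (cm^2 to m^2)
Radius = DBH/2 = 41.3/2 = 20.65 cm
BA = pi * 20.65^2 / 10000
   = 1339.6458 cm^2 / 10000
   = 0.134 m^2

0.134


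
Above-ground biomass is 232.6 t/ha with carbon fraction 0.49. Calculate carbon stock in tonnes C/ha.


Formula: Carbon Stock = Biomass * Carbon Fraction
C = 232.6 t/ha * 0.49
C = 114.0 t C/ha

114.0


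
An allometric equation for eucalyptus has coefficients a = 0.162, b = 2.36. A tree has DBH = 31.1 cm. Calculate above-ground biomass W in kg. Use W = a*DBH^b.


Formula: W = a * DBH^b  (allometric power law)
DBH^b = 31.1^2.36 = 3333.6079
W = 0.162 * 3333.6079 = 540.0 kg

540.0


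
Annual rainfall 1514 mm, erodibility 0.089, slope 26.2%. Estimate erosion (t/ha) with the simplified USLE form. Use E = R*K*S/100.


Formula: E = R * K * S / 100  (simplified USLE)
R * K = 1514 * 0.089 = 134.746
E = 134.746 * 26.2 / 100 = 35.3 t/ha

35.3


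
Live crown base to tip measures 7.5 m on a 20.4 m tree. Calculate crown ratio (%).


Formula: Crown Ratio = (Crown Length / Total Height) * 100
CR = (7.5 m / 20.4 m) * 100
CR = 0.3676 * 100 = 36.8%

36.8


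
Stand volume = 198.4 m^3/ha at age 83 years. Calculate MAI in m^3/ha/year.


Formula: MAI = Total Volume / Stand Age
MAI = 198.4 m^3/ha / 83 years
MAI = 2.39 m^3/ha/year

2.39


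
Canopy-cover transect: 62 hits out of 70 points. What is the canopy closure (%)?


Formula: Canopy closure = covered points / total points * 100
Closure = 62 / 70 * 100
Closure = 0.8857 * 100 = 88.6%

88.6


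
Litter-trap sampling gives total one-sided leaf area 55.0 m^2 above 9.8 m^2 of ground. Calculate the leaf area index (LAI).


Formula: LAI = total leaf area / ground area  (dimensionless)
LAI = 55.0 m^2 / 9.8 m^2
LAI = 5.61

5.61


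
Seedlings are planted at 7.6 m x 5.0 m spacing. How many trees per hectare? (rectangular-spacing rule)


Formula: TPH = 10000 m^2/ha / (spacing_x * spacing_y)
Area per tree = 7.6 m * 5.0 m = 38.0 m^2
TPH = 10000 / 38.0 = 263 trees/ha

263


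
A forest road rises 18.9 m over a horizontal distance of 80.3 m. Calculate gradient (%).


Formula: Gradient = rise / run * 100
Gradient = 18.9 / 80.3 * 100 = 23.5%

23.5


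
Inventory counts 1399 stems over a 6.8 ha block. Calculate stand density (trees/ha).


Formula: Stand Density = N_trees / Area_ha
Density = 1399 trees / 6.8 ha
Density = 206 trees/ha

206


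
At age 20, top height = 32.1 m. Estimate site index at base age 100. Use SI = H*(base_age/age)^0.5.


Formula: SI = H_dom * (base_age / age)^0.5
Age ratio = 100 / 20 = 5.0
sqrt(age_ratio) = 2.23607
SI = 32.1 * 2.23607 = 71.8 m

71.8


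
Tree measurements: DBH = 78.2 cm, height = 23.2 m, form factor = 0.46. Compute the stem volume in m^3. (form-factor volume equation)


Formula: V = pi * (DBH/200)^2 * H * ff
Radius = DBH/200 = 78.2/200 = 0.391 m
Radius^2 = 0.391^2 = 0.152881 m^2
V = pi * 0.152881 * 23.2 * 0.46
V = 5.126 m^3

5.126


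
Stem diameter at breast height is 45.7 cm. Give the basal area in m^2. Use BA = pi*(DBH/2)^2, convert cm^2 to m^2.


Formula: BA = pi * (DBH/2)^2 / 10000  (cm^2 to m^2)
Radius = DBH/2 = 45.7/2 = 22.85 cm
BA = pi * 22.85^2 / 10000
   = 1640.2962 cm^2 / 10000
   = 0.164 m^2

0.164


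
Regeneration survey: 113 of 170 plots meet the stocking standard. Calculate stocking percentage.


Formula: Stocking % = stocked plots / total plots * 100
Stocking = 113 / 170 * 100
Stocking = 0.6647 * 100 = 66.5%

66.5


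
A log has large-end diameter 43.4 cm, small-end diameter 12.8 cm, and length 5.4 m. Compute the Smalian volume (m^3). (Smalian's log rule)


Smalian: V = (A1 + A2)/2 * L,  A = pi*(D/200)^2
A1 = pi*(43.4/200)^2 = 0.147934 m^2
A2 = pi*(12.8/200)^2 = 0.012868 m^2
V = (0.147934+0.012868)/2*5.4 = 0.4342 m^3

0.4342


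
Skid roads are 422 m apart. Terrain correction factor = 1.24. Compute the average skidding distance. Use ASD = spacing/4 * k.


Formula: ASD = (spacing / 4) * correction
Uncorrected distance = spacing / 4 = 422 / 4 = 105.5 m
ASD = 105.5 * 1.24 = 131 m

131


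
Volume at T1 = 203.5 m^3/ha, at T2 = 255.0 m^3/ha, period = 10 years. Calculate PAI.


Formula: PAI = (V_T2 - V_T1) / (T2 - T1)
Volume increment = 255.0 - 203.5 = 51.5 m^3/ha
PAI = 51.5 / 10 = 5.15 m^3/ha/year

5.15


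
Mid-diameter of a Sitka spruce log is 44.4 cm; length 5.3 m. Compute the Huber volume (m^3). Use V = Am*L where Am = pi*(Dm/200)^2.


Huber: V = Am * L,  Am = pi*(Dm/200)^2
Am = pi*(44.4/200)^2 = 0.15483 m^2
V = 0.15483*5.3 = 0.8206 m^3

0.8206


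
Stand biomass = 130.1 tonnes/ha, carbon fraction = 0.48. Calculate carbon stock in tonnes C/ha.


Formula: Carbon Stock = Biomass * Carbon Fraction
C = 130.1 t/ha * 0.48
C = 62.4 t C/ha

62.4


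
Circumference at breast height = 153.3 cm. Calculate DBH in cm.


Formula: DBH = C / pi
DBH = 153.3 / pi
pi = 3.14159...
DBH = 48.8 cm

48.8


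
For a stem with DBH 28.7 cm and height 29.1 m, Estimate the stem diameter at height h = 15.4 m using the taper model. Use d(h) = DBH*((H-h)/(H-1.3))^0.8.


Taper: d(h) = DBH * ((H - h) / (H - 1.3))^0.8
Numerator = H - h = 29.1 - 15.4 = 13.7 m
Denominator = H - 1.3 = 29.1 - 1.3 = 27.8 m
Ratio = 13.7 / 27.8 = 0.49281
d = 28.7 * 0.49281^0.8 = 16.3 cm

16.3


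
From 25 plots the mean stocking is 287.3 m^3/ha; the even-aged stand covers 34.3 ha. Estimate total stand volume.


Formula: Total Volume = Mean Volume per ha * Total Area
Total Volume = 287.3 m^3/ha * 34.3 ha
Total Volume = 9854 m^3

9854


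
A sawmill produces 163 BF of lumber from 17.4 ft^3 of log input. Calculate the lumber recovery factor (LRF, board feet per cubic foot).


Formula: LRF = Lumber Output (BF) / Log Input (ft^3)
LRF = 163 BF / 17.4 ft^3
LRF = 9.37 BF/ft^3

9.37


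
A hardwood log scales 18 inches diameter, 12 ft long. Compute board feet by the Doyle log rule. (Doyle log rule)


Doyle: BF = (D - 4)^2 * L / 16
Adjusted diameter = 18 - 4 = 14 in
(D-4)^2 = 14^2 = 196
BF = 196 * 12 / 16 = 147 BF

147


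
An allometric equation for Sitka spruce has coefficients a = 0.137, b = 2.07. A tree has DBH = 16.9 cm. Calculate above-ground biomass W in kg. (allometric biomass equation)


Formula: W = a * DBH^b  (allometric power law)
DBH^b = 16.9^2.07 = 348.1172
W = 0.137 * 348.1172 = 47.7 kg

47.7


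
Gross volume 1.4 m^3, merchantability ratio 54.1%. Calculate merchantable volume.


Formula: MV = V_total * (merchantable_pct / 100)
Merchantable fraction = 54.1% / 100 = 0.541
MV = 1.4 m^3 * 0.541 = 0.757 m^3

0.757


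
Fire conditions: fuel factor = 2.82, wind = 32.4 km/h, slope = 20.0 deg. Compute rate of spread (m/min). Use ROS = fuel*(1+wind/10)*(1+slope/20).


Formula: ROS = fuel * (1 + wind/10) * (1 + slope/20)
Wind factor = 1 + 32.4/10 = 4.24
Slope factor = 1 + 20.0/20 = 2.0
ROS = 2.82 * 4.24 * 2.0 = 23.91 m/min

23.91


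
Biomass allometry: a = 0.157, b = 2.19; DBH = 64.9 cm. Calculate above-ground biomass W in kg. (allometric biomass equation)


Formula: W = a * DBH^b  (allometric power law)
DBH^b = 64.9^2.19 = 9307.1323
W = 0.157 * 9307.1323 = 1461.2 kg

1461.2


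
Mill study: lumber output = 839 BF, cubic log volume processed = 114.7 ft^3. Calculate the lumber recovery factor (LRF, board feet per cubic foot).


Formula: LRF = Lumber Output (BF) / Log Input (ft^3)
LRF = 839 BF / 114.7 ft^3
LRF = 7.31 BF/ft^3

7.31


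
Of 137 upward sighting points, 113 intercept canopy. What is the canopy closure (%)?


Formula: Canopy closure = covered points / total points * 100
Closure = 113 / 137 * 100
Closure = 0.8248 * 100 = 82.5%

82.5


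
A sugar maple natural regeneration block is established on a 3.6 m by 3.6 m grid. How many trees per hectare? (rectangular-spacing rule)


Formula: TPH = 10000 m^2/ha / (spacing_x * spacing_y)
Area per tree = 3.6 m * 3.6 m = 12.96 m^2
TPH = 10000 / 12.96 = 772 trees/ha

772


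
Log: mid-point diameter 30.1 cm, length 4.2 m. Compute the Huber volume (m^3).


Huber: V = Am * L,  Am = pi*(Dm/200)^2
Am = pi*(30.1/200)^2 = 0.071158 m^2
V = 0.071158*4.2 = 0.2989 m^3

0.2989


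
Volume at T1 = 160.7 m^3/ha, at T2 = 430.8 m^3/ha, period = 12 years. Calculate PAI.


Formula: PAI = (V_T2 - V_T1) / (T2 - T1)
Volume increment = 430.8 - 160.7 = 270.1 m^3/ha
PAI = 270.1 / 12 = 22.51 m^3/ha/year

22.51


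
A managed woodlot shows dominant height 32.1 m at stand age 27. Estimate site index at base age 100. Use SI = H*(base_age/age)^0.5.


Formula: SI = H_dom * (base_age / age)^0.5
Age ratio = 100 / 27 = 3.7037
sqrt(age_ratio) = 1.9245
SI = 32.1 * 1.9245 = 61.8 m

61.8


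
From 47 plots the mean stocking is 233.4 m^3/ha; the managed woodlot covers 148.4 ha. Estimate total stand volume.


Formula: Total Volume = Mean Volume per ha * Total Area
Total Volume = 233.4 m^3/ha * 148.4 ha
Total Volume = 34637 m^3

34637


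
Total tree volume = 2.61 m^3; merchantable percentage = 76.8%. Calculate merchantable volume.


Formula: MV = V_total * (merchantable_pct / 100)
Merchantable fraction = 76.8% / 100 = 0.768
MV = 2.61 m^3 * 0.768 = 2.004 m^3

2.004


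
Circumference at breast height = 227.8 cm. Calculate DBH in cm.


Formula: DBH = C / pi
DBH = 227.8 / pi
pi = 3.14159...
DBH = 72.5 cm

72.5


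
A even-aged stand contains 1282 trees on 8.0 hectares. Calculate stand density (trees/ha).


Formula: Stand Density = N_trees / Area_ha
Density = 1282 trees / 8.0 ha
Density = 160 trees/ha

160


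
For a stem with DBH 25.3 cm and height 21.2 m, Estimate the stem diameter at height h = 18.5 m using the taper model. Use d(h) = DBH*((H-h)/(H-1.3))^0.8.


Taper: d(h) = DBH * ((H - h) / (H - 1.3))^0.8
Numerator = H - h = 21.2 - 18.5 = 2.7 m
Denominator = H - 1.3 = 21.2 - 1.3 = 19.9 m
Ratio = 2.7 / 19.9 = 0.13568
d = 25.3 * 0.13568^0.8 = 5.1 cm

5.1


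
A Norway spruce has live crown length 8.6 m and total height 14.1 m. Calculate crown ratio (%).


Formula: Crown Ratio = (Crown Length / Total Height) * 100
CR = (8.6 m / 14.1 m) * 100
CR = 0.6099 * 100 = 61.0%

61.0


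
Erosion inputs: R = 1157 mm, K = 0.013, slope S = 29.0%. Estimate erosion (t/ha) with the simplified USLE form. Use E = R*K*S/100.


Formula: E = R * K * S / 100  (simplified USLE)
R * K = 1157 * 0.013 = 15.041
E = 15.041 * 29.0 / 100 = 4.36 t/ha

4.36


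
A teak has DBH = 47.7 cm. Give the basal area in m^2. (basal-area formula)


Formula: BA = pi * (DBH/2)^2 / 10000  (cm^2 to m^2)
Radius = DBH/2 = 47.7/2 = 23.85 cm
BA = pi * 23.85^2 / 10000
   = 1787.0086 cm^2 / 10000
   = 0.1787 m^2

0.1787


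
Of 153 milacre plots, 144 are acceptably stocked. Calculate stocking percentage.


Formula: Stocking % = stocked plots / total plots * 100
Stocking = 144 / 153 * 100
Stocking = 0.9412 * 100 = 94.1%

94.1


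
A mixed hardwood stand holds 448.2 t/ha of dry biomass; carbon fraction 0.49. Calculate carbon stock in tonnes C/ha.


Formula: Carbon Stock = Biomass * Carbon Fraction
C = 448.2 t/ha * 0.49
C = 219.6 t C/ha

219.6


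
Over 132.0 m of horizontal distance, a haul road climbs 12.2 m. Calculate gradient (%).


Formula: Gradient = rise / run * 100
Gradient = 12.2 / 132.0 * 100 = 9.2%

9.2


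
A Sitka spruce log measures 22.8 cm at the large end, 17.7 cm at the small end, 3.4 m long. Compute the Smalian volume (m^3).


Smalian: V = (A1 + A2)/2 * L,  A = pi*(D/200)^2
A1 = pi*(22.8/200)^2 = 0.040828 m^2
A2 = pi*(17.7/200)^2 = 0.024606 m^2
V = (0.040828+0.024606)/2*3.4 = 0.1112 m^3

0.1112


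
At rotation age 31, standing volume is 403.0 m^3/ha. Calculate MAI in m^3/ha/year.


Formula: MAI = Total Volume / Stand Age
MAI = 403.0 m^3/ha / 31 years
MAI = 13.0 m^3/ha/year

13.0


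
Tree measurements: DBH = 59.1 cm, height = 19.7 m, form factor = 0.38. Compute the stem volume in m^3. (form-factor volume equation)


Formula: V = pi * (DBH/200)^2 * H * ff
Radius = DBH/200 = 59.1/200 = 0.2955 m
Radius^2 = 0.2955^2 = 0.08732025 m^2
V = pi * 0.08732025 * 19.7 * 0.38
V = 2.054 m^3

2.054


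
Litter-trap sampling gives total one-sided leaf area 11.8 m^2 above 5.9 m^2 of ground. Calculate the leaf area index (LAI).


Formula: LAI = total leaf area / ground area  (dimensionless)
LAI = 11.8 m^2 / 5.9 m^2
LAI = 2.0

2.0


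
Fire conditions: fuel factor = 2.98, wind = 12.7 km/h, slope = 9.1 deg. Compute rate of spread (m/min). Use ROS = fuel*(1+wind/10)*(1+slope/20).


Formula: ROS = fuel * (1 + wind/10) * (1 + slope/20)
Wind factor = 1 + 12.7/10 = 2.27
Slope factor = 1 + 9.1/20 = 1.455
ROS = 2.98 * 2.27 * 1.455 = 9.84 m/min

9.84


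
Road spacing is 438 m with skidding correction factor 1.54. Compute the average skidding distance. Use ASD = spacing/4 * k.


Formula: ASD = (spacing / 4) * correction
Uncorrected distance = spacing / 4 = 438 / 4 = 109.5 m
ASD = 109.5 * 1.54 = 169 m

169


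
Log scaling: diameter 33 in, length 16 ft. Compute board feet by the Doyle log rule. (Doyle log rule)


Doyle: BF = (D - 4)^2 * L / 16
Adjusted diameter = 33 - 4 = 29 in
(D-4)^2 = 29^2 = 841
BF = 841 * 16 / 16 = 841 BF

841


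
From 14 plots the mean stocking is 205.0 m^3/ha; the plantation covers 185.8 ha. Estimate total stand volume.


Formula: Total Volume = Mean Volume per ha * Total Area
Total Volume = 205.0 m^3/ha * 185.8 ha
Total Volume = 38089 m^3

38089


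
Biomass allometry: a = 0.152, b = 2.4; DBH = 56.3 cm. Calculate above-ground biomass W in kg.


Formula: W = a * DBH^b  (allometric power law)
DBH^b = 56.3^2.4 = 15893.522
W = 0.152 * 15893.522 = 2415.8 kg

2415.8


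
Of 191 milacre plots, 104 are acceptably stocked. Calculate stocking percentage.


Formula: Stocking % = stocked plots / total plots * 100
Stocking = 104 / 191 * 100
Stocking = 0.5445 * 100 = 54.5%

54.5


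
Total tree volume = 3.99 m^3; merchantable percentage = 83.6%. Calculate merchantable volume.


Formula: MV = V_total * (merchantable_pct / 100)
Merchantable fraction = 83.6% / 100 = 0.836
MV = 3.99 m^3 * 0.836 = 3.336 m^3

3.336


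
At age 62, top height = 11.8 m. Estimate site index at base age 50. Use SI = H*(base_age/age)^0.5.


Formula: SI = H_dom * (base_age / age)^0.5
Age ratio = 50 / 62 = 0.80645
sqrt(age_ratio) = 0.89803
SI = 11.8 * 0.89803 = 10.6 m

10.6


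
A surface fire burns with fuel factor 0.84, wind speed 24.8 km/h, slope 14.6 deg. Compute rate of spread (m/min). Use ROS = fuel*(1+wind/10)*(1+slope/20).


Formula: ROS = fuel * (1 + wind/10) * (1 + slope/20)
Wind factor = 1 + 24.8/10 = 3.48
Slope factor = 1 + 14.6/20 = 1.73
ROS = 0.84 * 3.48 * 1.73 = 5.06 m/min

5.06


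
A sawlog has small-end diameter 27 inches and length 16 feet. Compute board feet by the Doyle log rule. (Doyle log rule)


Doyle: BF = (D - 4)^2 * L / 16
Adjusted diameter = 27 - 4 = 23 in
(D-4)^2 = 23^2 = 529
BF = 529 * 16 / 16 = 529 BF

529


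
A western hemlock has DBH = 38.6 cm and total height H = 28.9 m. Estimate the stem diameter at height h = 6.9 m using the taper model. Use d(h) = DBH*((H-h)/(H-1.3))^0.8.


Taper: d(h) = DBH * ((H - h) / (H - 1.3))^0.8
Numerator = H - h = 28.9 - 6.9 = 22.0 m
Denominator = H - 1.3 = 28.9 - 1.3 = 27.6 m
Ratio = 22.0 / 27.6 = 0.7971
d = 38.6 * 0.7971^0.8 = 32.2 cm

32.2


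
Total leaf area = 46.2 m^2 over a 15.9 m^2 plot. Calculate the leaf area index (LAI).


Formula: LAI = total leaf area / ground area  (dimensionless)
LAI = 46.2 m^2 / 15.9 m^2
LAI = 2.91

2.91


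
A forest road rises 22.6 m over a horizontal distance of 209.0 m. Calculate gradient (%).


Formula: Gradient = rise / run * 100
Gradient = 22.6 / 209.0 * 100 = 10.8%

10.8


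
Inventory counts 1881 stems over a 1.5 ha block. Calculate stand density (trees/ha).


Formula: Stand Density = N_trees / Area_ha
Density = 1881 trees / 1.5 ha
Density = 1254 trees/ha

1254


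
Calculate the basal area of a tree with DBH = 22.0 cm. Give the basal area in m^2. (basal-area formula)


Formula: BA = pi * (DBH/2)^2 / 10000  (cm^2 to m^2)
Radius = DBH/2 = 22.0/2 = 11.0 cm
BA = pi * 11.0^2 / 10000
   = 380.1327 cm^2 / 10000
   = 0.038 m^2

0.038


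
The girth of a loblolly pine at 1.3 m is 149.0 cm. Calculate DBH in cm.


Formula: DBH = C / pi
DBH = 149.0 / pi
pi = 3.14159...
DBH = 47.4 cm

47.4


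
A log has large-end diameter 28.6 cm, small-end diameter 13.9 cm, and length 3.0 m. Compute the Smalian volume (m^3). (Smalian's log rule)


Smalian: V = (A1 + A2)/2 * L,  A = pi*(D/200)^2
A1 = pi*(28.6/200)^2 = 0.064242 m^2
A2 = pi*(13.9/200)^2 = 0.015175 m^2
V = (0.064242+0.015175)/2*3.0 = 0.1191 m^3

0.1191


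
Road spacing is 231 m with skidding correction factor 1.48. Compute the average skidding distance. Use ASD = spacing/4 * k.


Formula: ASD = (spacing / 4) * correction
Uncorrected distance = spacing / 4 = 231 / 4 = 57.75 m
ASD = 57.75 * 1.48 = 85 m

85


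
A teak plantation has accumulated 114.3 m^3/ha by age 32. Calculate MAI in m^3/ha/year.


Formula: MAI = Total Volume / Stand Age
MAI = 114.3 m^3/ha / 32 years
MAI = 3.57 m^3/ha/year

3.57


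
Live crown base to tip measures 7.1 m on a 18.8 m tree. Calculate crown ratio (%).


Formula: Crown Ratio = (Crown Length / Total Height) * 100
CR = (7.1 m / 18.8 m) * 100
CR = 0.3777 * 100 = 37.8%

37.8


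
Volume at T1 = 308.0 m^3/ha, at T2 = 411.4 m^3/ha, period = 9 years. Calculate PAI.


Formula: PAI = (V_T2 - V_T1) / (T2 - T1)
Volume increment = 411.4 - 308.0 = 103.4 m^3/ha
PAI = 103.4 / 9 = 11.49 m^3/ha/year

11.49


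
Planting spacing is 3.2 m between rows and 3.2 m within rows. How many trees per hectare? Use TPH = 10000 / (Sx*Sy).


Formula: TPH = 10000 m^2/ha / (spacing_x * spacing_y)
Area per tree = 3.2 m * 3.2 m = 10.24 m^2
TPH = 10000 / 10.24 = 977 trees/ha

977


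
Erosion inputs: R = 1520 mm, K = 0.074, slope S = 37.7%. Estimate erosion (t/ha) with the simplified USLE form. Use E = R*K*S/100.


Formula: E = R * K * S / 100  (simplified USLE)
R * K = 1520 * 0.074 = 112.48
E = 112.48 * 37.7 / 100 = 42.4 t/ha

42.4


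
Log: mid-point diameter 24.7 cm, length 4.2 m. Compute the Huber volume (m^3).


Huber: V = Am * L,  Am = pi*(Dm/200)^2
Am = pi*(24.7/200)^2 = 0.047916 m^2
V = 0.047916*4.2 = 0.2012 m^3

0.2012
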